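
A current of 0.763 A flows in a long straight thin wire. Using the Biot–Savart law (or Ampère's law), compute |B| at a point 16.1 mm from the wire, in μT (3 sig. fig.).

For an infinitely long straight wire, B = μ₀I/(2πd).
B = (4π×10⁻⁷ × 0.763) / (2π × 0.0161) = 9.48×10⁻⁶ T.

B ≈ 9.48 μT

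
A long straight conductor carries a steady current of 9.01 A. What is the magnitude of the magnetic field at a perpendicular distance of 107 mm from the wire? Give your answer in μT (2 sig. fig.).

B ≈ 17 μT

For an infinitely long straight wire, B = μ₀I/(2πd).
B = (4π×10⁻⁷ × 9.01) / (2π × 0.107) = 1.68×10⁻⁵ T.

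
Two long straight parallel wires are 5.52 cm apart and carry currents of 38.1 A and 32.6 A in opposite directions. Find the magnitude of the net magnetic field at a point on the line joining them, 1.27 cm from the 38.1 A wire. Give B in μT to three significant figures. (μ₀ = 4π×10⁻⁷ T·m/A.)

B ≈ 753 μT

Each long wire gives B = μ₀I/(2πd). Distances are d₁ = 0.0127 m and d₂ = 0.0425 m.
B₁ = 6.00×10⁻⁴ T, B₂ = 1.53×10⁻⁴ T.
Between antiparallel currents both contributions point the same way, so they add. B = B₁ + B₂ = 6.00×10⁻⁴ + 1.53×10⁻⁴ = 7.53×10⁻⁴ T.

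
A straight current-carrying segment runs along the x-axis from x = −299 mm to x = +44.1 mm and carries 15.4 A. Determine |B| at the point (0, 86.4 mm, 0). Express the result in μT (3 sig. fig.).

For a finite straight segment, B = (μ₀I/4πd)(sinθ₁ + sinθ₂), where θ₁, θ₂ are the angles from the perpendicular to each end.
The perpendicular distance is d = 0.0864 m; the end-offsets along the wire are a = 0.299 m and b = 0.0441 m.
sinθ₁ = 0.299/√(0.299²+0.0864²) = 0.9607; sinθ₂ = 0.0441/√(0.0441²+0.0864²) = 0.4546.
B = (4π×10⁻⁷ × 15.4) / (4π × 0.0864) × (0.9607 + 0.4546) = 2.52×10⁻⁵ T.

B ≈ 25.2 μT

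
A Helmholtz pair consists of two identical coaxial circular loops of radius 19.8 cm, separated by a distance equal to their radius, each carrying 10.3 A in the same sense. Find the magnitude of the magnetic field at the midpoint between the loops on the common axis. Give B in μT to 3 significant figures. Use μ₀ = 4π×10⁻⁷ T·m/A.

B ≈ 46.8 μT

Each loop contributes B = μ₀IR²/[2(R²+z²)^(3/2)] on the axis, with z measured from that loop.
Loop 1 (z = 0.099 m): B₁ = 2.34×10⁻⁵ T. Loop 2 (z = 0.099 m): B₂ = 2.34×10⁻⁵ T.
The fields add: B = B₁ + B₂ = 4.68×10⁻⁵ T.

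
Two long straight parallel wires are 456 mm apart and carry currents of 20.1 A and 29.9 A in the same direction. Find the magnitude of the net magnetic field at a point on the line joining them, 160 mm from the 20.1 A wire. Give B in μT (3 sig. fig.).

B ≈ 4.92 μT

Each long wire gives B = μ₀I/(2πd). Distances are d₁ = 0.16 m and d₂ = 0.296 m.
B₁ = 2.51×10⁻⁵ T, B₂ = 2.02×10⁻⁵ T.
Between parallel currents the two contributions point in opposite directions, so they subtract. B = |B₁ − B₂| = |2.51×10⁻⁵ − 2.02×10⁻⁵| = 4.92×10⁻⁶ T.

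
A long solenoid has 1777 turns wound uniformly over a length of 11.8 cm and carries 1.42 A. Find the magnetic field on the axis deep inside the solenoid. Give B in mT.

B ≈ 26.9 mT

Inside a long solenoid, B = μ₀nI with n = 1.506×10⁴ turns/m.
B = 4π×10⁻⁷ × 1.506×10⁴ × 1.42 = 2.69×10⁻² T.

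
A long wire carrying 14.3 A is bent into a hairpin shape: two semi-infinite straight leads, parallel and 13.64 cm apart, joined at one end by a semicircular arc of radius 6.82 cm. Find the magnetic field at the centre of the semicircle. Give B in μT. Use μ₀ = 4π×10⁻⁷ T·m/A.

The semicircular arc contributes B_arc = μ₀I·π/(4πR) = μ₀I/(4R) = 6.59×10⁻⁵ T.
Each semi-infinite lead is at perpendicular distance R = 0.0682 m from the centre, with the perpendicular foot at its near end, so it contributes μ₀I/(4πR); both point the same way, together 4.19×10⁻⁵ T.
Arc and leads all point the same direction: B = 6.59×10⁻⁵ + 4.19×10⁻⁵ = 1.08×10⁻⁴ T.

B ≈ 108 μT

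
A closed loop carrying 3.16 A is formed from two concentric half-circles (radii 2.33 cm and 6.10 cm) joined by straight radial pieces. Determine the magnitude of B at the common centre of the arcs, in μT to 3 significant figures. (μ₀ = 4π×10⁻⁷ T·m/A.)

B ≈ 26.3 μT

The radial connectors point toward the centre, so dl × r̂ = 0 and they contribute nothing.
Each semicircle gives μ₀I/(4R): inner arc 4.26×10⁻⁵ T, outer arc 1.63×10⁻⁵ T.
The two arcs carry current in opposite angular senses, so their fields oppose: B = |4.26×10⁻⁵ − 1.63×10⁻⁵| = 2.63×10⁻⁵ T.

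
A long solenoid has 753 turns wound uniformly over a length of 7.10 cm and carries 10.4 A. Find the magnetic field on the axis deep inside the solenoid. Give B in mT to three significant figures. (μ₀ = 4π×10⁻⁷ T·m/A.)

Inside a long solenoid, B = μ₀nI with n = 1.061×10⁴ turns/m.
B = 4π×10⁻⁷ × 1.061×10⁴ × 10.4 = 0.139 T.

B ≈ 139 mT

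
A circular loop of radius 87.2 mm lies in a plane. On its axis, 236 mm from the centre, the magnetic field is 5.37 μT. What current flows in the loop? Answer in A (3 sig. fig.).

On the axis of a loop, B = μ₀IR²/[2(R²+z²)^(3/2)], so I = 2B(R²+z²)^(3/2)/(μ₀R²).
R² + z² = 0.007604 + 0.0557 = 0.0633 m²; raised to 3/2 gives 1.59×10⁻² m³.
I = 2 × 5.37×10⁻⁶ × 1.59×10⁻² / (1.26×10⁻⁶ × 0.007604) = 17.9 A.

I ≈ 17.9 A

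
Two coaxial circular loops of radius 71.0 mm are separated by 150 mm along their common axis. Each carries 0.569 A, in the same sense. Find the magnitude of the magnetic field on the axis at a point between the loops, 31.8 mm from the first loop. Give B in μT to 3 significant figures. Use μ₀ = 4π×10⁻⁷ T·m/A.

Each loop contributes B = μ₀IR²/[2(R²+z²)^(3/2)] on the axis, with z measured from that loop.
Loop 1 (z = 0.0318 m): B₁ = 3.83×10⁻⁶ T. Loop 2 (z = 0.1182 m): B₂ = 6.87×10⁻⁷ T.
The fields add: B = B₁ + B₂ = 4.52×10⁻⁶ T.

B ≈ 4.52 μT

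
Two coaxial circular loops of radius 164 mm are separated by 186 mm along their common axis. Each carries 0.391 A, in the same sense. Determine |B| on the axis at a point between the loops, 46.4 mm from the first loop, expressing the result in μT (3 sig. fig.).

Each loop contributes B = μ₀IR²/[2(R²+z²)^(3/2)] on the axis, with z measured from that loop.
Loop 1 (z = 0.0464 m): B₁ = 1.33×10⁻⁶ T. Loop 2 (z = 0.1396 m): B₂ = 6.61×10⁻⁷ T.
The fields add: B = B₁ + B₂ = 2.00×10⁻⁶ T.

B ≈ 2.00 μT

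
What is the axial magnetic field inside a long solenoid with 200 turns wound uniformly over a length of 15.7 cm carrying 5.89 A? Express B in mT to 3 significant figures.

B ≈ 9.43 mT

Inside a long solenoid, B = μ₀nI with n = 1274 turns/m.
B = 4π×10⁻⁷ × 1274 × 5.89 = 9.43×10⁻³ T.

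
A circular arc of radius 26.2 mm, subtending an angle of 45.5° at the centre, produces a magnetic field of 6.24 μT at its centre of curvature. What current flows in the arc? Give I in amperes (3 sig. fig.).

I ≈ 2.06 A

For a circular arc, B = μ₀Iφ/(4πR) with φ in radians; here φ = 0.7941 rad.
So I = 4πRB/(μ₀φ) = 4π × 0.0262 × 6.24×10⁻⁶ / (4π×10⁻⁷ × 0.7941) = 2.06 A.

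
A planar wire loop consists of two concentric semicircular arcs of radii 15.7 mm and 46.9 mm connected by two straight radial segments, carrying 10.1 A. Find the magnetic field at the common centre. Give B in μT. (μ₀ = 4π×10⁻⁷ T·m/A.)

The radial connectors point toward the centre, so dl × r̂ = 0 and they contribute nothing.
Each semicircle gives μ₀I/(4R): inner arc 2.02×10⁻⁴ T, outer arc 6.77×10⁻⁵ T.
The two arcs carry current in opposite angular senses, so their fields oppose: B = |2.02×10⁻⁴ − 6.77×10⁻⁵| = 1.34×10⁻⁴ T.

B ≈ 134 μT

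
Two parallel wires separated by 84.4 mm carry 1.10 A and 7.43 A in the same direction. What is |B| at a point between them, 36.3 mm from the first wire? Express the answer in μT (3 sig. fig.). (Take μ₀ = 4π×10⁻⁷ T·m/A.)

B ≈ 24.8 μT

Each long wire gives B = μ₀I/(2πd). Distances are d₁ = 0.0363 m and d₂ = 0.0481 m.
B₁ = 6.06×10⁻⁶ T, B₂ = 3.09×10⁻⁵ T.
Between parallel currents the two contributions point in opposite directions, so they subtract. B = |B₁ − B₂| = |6.06×10⁻⁶ − 3.09×10⁻⁵| = 2.48×10⁻⁵ T.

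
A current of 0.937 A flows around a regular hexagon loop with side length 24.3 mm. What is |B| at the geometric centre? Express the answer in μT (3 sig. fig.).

Each side is a finite straight segment at perpendicular distance d = a/(2 tan(π/6)) = 0.02104 m from the centre, with end-angles ±π/6.
One side contributes B₁ = (μ₀I/4πd)·2 sin(π/6) = 4.45×10⁻⁶ T.
All 6 sides add in the same direction: B = 6 × 4.45×10⁻⁶ = 2.67×10⁻⁵ T.

B ≈ 26.7 μT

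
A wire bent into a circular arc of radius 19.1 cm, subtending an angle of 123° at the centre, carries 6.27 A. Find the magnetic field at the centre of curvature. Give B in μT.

The Biot–Savart field of a circular arc at its centre is B = μ₀Iφ/(4πR), with φ = 2.147 rad.
B = (4π×10⁻⁷ × 6.27 × 2.147) / (4π × 0.191) = 7.05×10⁻⁶ T.

B ≈ 7.05 μT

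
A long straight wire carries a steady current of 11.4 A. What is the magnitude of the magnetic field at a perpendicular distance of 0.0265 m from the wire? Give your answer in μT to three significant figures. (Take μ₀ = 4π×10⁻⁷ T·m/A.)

For an infinitely long straight wire, B = μ₀I/(2πd).
B = (4π×10⁻⁷ × 11.4) / (2π × 0.0265) = 8.60×10⁻⁵ T.

B ≈ 86.0 μT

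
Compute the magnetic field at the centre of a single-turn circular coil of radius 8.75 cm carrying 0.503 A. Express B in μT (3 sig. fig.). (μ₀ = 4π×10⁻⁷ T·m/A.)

B ≈ 3.61 μT

At the centre of a circular loop the Biot–Savart law gives B = μ₀I/(2R).
B = (4π×10⁻⁷ × 0.503) / (2 × 0.0875) = 3.61×10⁻⁶ T.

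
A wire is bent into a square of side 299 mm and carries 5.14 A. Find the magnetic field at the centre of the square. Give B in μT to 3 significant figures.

B ≈ 19.4 μT

Each side is a finite straight segment at perpendicular distance d = a/(2 tan(π/4)) = 0.1495 m from the centre, with end-angles ±π/4.
One side contributes B₁ = (μ₀I/4πd)·2 sin(π/4) = 4.86×10⁻⁶ T.
All 4 sides add in the same direction: B = 4 × 4.86×10⁻⁶ = 1.94×10⁻⁵ T.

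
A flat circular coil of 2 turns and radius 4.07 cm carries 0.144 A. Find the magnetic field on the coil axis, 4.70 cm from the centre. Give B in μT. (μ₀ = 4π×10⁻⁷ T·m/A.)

For an N-turn flat coil, B = Nμ₀IR²/[2(R²+z²)^(3/2)] with R = 0.0407 m, z = 0.047 m.
B = 2 × 6.24×10⁻⁷ T = 1.25×10⁻⁶ T.

B ≈ 1.25 μT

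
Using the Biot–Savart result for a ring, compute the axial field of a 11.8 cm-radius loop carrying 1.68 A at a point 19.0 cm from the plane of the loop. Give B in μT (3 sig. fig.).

B ≈ 1.31 μT

On the axis of a circular loop, B = μ₀IR² / [2(R²+z²)^(3/2)].
R² + z² = (0.118)² + (0.19)² = 0.05002 m², and (R²+z²)^(3/2) = 1.12×10⁻² m³.
B = (4π×10⁻⁷ × 1.68 × 0.01392) / (2 × 1.12×10⁻²) = 1.31×10⁻⁶ T.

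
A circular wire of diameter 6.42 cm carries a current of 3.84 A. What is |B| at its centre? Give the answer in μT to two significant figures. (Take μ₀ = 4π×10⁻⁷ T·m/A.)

At the centre of a circular loop the Biot–Savart law gives B = μ₀I/(2R) (so R = 0.0321 m).
B = (4π×10⁻⁷ × 3.84) / (2 × 0.0321) = 7.52×10⁻⁵ T.

B ≈ 75 μT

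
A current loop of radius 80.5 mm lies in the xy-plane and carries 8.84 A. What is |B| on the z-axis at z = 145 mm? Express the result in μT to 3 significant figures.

On the axis of a circular loop, B = μ₀IR² / [2(R²+z²)^(3/2)].
R² + z² = (0.0805)² + (0.145)² = 0.02751 m², and (R²+z²)^(3/2) = 4.56×10⁻³ m³.
B = (4π×10⁻⁷ × 8.84 × 0.00648) / (2 × 4.56×10⁻³) = 7.89×10⁻⁶ T.

B ≈ 7.89 μT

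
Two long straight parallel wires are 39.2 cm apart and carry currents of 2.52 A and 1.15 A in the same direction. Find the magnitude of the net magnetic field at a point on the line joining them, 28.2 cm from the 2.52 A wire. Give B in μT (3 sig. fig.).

B ≈ 0.304 μT

Each long wire gives B = μ₀I/(2πd). Distances are d₁ = 0.282 m and d₂ = 0.11 m.
B₁ = 1.79×10⁻⁶ T, B₂ = 2.09×10⁻⁶ T.
Between parallel currents the two contributions point in opposite directions, so they subtract. B = |B₁ − B₂| = |1.79×10⁻⁶ − 2.09×10⁻⁶| = 3.04×10⁻⁷ T.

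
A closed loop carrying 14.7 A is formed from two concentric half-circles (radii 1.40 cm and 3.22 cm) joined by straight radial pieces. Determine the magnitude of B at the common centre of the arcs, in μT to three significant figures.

The radial connectors point toward the centre, so dl × r̂ = 0 and they contribute nothing.
Each semicircle gives μ₀I/(4R): inner arc 3.30×10⁻⁴ T, outer arc 1.43×10⁻⁴ T.
The two arcs carry current in opposite angular senses, so their fields oppose: B = |3.30×10⁻⁴ − 1.43×10⁻⁴| = 1.86×10⁻⁴ T.

B ≈ 186 μT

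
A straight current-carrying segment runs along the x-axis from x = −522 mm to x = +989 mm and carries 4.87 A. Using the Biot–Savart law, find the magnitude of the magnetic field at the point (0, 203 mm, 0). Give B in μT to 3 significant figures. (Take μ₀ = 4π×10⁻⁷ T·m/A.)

For a finite straight segment, B = (μ₀I/4πd)(sinθ₁ + sinθ₂), where θ₁, θ₂ are the angles from the perpendicular to each end.
The perpendicular distance is d = 0.203 m; the end-offsets along the wire are a = 0.522 m and b = 0.989 m.
sinθ₁ = 0.522/√(0.522²+0.203²) = 0.9320; sinθ₂ = 0.989/√(0.989²+0.203²) = 0.9796.
B = (4π×10⁻⁷ × 4.87) / (4π × 0.203) × (0.9320 + 0.9796) = 4.59×10⁻⁶ T.

B ≈ 4.59 μT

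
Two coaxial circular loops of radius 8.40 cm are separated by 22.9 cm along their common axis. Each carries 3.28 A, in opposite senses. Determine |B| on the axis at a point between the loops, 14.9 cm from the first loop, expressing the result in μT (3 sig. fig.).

Each loop contributes B = μ₀IR²/[2(R²+z²)^(3/2)] on the axis, with z measured from that loop.
Loop 1 (z = 0.149 m): B₁ = 2.91×10⁻⁶ T. Loop 2 (z = 0.08 m): B₂ = 9.32×10⁻⁶ T.
The fields oppose: B = |B₁ − B₂| = 6.41×10⁻⁶ T.

B ≈ 6.41 μT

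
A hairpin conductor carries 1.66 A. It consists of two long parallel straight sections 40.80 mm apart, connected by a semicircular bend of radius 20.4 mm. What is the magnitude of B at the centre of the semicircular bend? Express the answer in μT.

The semicircular arc contributes B_arc = μ₀I·π/(4πR) = μ₀I/(4R) = 2.56×10⁻⁵ T.
Each semi-infinite lead is at perpendicular distance R = 0.0204 m from the centre, with the perpendicular foot at its near end, so it contributes μ₀I/(4πR); both point the same way, together 1.63×10⁻⁵ T.
Arc and leads all point the same direction: B = 2.56×10⁻⁵ + 1.63×10⁻⁵ = 4.18×10⁻⁵ T.

B ≈ 41.8 μT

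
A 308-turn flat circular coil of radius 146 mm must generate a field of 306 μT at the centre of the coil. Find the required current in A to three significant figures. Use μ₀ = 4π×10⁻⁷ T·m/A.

I ≈ 0.231 A

For an N-turn coil, B = Nμ₀I/(2R) with R = 0.146 m, so I = 2RB/(Nμ₀) = 2 × 0.146 × 3.06×10⁻⁴ / (308 × 4π×10⁻⁷) = 0.231 A.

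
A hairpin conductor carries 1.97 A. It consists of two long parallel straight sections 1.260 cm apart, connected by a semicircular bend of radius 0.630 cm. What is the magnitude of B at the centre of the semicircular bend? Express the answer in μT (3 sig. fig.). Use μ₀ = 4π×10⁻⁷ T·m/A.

B ≈ 161 μT

The semicircular arc contributes B_arc = μ₀I·π/(4πR) = μ₀I/(4R) = 9.82×10⁻⁵ T.
Each semi-infinite lead is at perpendicular distance R = 0.0063 m from the centre, with the perpendicular foot at its near end, so it contributes μ₀I/(4πR); both point the same way, together 6.25×10⁻⁵ T.
Arc and leads all point the same direction: B = 9.82×10⁻⁵ + 6.25×10⁻⁵ = 1.61×10⁻⁴ T.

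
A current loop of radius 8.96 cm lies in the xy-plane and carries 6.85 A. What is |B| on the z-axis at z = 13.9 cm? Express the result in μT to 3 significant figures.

On the axis of a circular loop, B = μ₀IR² / [2(R²+z²)^(3/2)].
R² + z² = (0.0896)² + (0.139)² = 0.02735 m², and (R²+z²)^(3/2) = 4.52×10⁻³ m³.
B = (4π×10⁻⁷ × 6.85 × 0.008028) / (2 × 4.52×10⁻³) = 7.64×10⁻⁶ T.

B ≈ 7.64 μT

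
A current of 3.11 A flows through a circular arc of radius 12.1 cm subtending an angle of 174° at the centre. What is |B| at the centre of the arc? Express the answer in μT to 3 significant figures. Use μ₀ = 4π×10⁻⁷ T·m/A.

The Biot–Savart field of a circular arc at its centre is B = μ₀Iφ/(4πR), with φ = 3.037 rad.
B = (4π×10⁻⁷ × 3.11 × 3.037) / (4π × 0.121) = 7.81×10⁻⁶ T.

B ≈ 7.81 μT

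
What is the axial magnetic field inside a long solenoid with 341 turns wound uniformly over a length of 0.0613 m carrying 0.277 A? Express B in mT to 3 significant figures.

Inside a long solenoid, B = μ₀nI with n = 5563 turns/m.
B = 4π×10⁻⁷ × 5563 × 0.277 = 1.94×10⁻³ T.

B ≈ 1.94 mT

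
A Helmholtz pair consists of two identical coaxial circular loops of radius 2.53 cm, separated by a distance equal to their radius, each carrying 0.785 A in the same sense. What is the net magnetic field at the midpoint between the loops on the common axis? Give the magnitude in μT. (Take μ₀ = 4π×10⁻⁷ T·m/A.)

Each loop contributes B = μ₀IR²/[2(R²+z²)^(3/2)] on the axis, with z measured from that loop.
Loop 1 (z = 0.01265 m): B₁ = 1.39×10⁻⁵ T. Loop 2 (z = 0.01265 m): B₂ = 1.39×10⁻⁵ T.
The fields add: B = B₁ + B₂ = 2.79×10⁻⁵ T.

B ≈ 27.9 μT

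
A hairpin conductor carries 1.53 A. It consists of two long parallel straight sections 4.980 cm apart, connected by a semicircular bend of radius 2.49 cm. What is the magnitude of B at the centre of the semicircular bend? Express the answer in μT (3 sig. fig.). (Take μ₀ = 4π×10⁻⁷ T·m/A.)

B ≈ 31.6 μT

The semicircular arc contributes B_arc = μ₀I·π/(4πR) = μ₀I/(4R) = 1.93×10⁻⁵ T.
Each semi-infinite lead is at perpendicular distance R = 0.0249 m from the centre, with the perpendicular foot at its near end, so it contributes μ₀I/(4πR); both point the same way, together 1.23×10⁻⁵ T.
Arc and leads all point the same direction: B = 1.93×10⁻⁵ + 1.23×10⁻⁵ = 3.16×10⁻⁵ T.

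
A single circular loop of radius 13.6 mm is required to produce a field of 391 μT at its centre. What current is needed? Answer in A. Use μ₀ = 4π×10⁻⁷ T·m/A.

At the centre of a circular loop B = μ₀I/(2R), so I = 2RB/μ₀.
With R = 0.0136 m, I = 2 × 0.0136 × 3.91×10⁻⁴ / (4π×10⁻⁷) = 8.46 A.

I ≈ 8.46 A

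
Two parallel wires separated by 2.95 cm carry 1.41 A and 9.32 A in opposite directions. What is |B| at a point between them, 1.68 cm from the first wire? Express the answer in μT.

Each long wire gives B = μ₀I/(2πd). Distances are d₁ = 0.0168 m and d₂ = 0.0127 m.
B₁ = 1.68×10⁻⁵ T, B₂ = 1.47×10⁻⁴ T.
Between antiparallel currents both contributions point the same way, so they add. B = B₁ + B₂ = 1.68×10⁻⁵ + 1.47×10⁻⁴ = 1.64×10⁻⁴ T.

B ≈ 164 μT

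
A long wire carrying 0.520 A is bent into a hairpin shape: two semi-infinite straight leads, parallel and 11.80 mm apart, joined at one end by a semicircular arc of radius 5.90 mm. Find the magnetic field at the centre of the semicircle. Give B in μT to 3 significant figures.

B ≈ 45.3 μT

The semicircular arc contributes B_arc = μ₀I·π/(4πR) = μ₀I/(4R) = 2.77×10⁻⁵ T.
Each semi-infinite lead is at perpendicular distance R = 0.0059 m from the centre, with the perpendicular foot at its near end, so it contributes μ₀I/(4πR); both point the same way, together 1.76×10⁻⁵ T.
Arc and leads all point the same direction: B = 2.77×10⁻⁵ + 1.76×10⁻⁵ = 4.53×10⁻⁵ T.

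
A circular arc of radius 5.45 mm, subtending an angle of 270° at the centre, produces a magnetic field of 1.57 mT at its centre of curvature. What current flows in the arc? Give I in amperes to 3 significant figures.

I ≈ 18.2 A

For a circular arc, B = μ₀Iφ/(4πR) with φ in radians; here φ = 4.712 rad.
So I = 4πRB/(μ₀φ) = 4π × 0.00545 × 1.57×10⁻³ / (4π×10⁻⁷ × 4.712) = 18.2 A.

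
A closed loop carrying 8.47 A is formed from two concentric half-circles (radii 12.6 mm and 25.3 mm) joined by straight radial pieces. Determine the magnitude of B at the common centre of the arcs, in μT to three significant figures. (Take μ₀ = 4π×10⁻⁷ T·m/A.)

The radial connectors point toward the centre, so dl × r̂ = 0 and they contribute nothing.
Each semicircle gives μ₀I/(4R): inner arc 2.11×10⁻⁴ T, outer arc 1.05×10⁻⁴ T.
The two arcs carry current in opposite angular senses, so their fields oppose: B = |2.11×10⁻⁴ − 1.05×10⁻⁴| = 1.06×10⁻⁴ T.

B ≈ 106 μT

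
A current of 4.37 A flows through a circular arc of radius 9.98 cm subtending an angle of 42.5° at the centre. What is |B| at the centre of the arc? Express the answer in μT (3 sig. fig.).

B ≈ 3.25 μT

The Biot–Savart field of a circular arc at its centre is B = μ₀Iφ/(4πR), with φ = 0.7418 rad.
B = (4π×10⁻⁷ × 4.37 × 0.7418) / (4π × 0.0998) = 3.25×10⁻⁶ T.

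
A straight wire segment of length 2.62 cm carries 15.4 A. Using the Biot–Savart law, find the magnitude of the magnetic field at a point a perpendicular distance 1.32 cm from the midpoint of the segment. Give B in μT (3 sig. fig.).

B ≈ 164 μT

For a finite straight segment, B = (μ₀I/4πd)(sinθ₁ + sinθ₂), where θ₁, θ₂ are the angles from the perpendicular to each end.
The perpendicular from the point meets the wire at its midpoint, so each end is L/2 = 0.0131 m away along the wire.
sinθ₁ = 0.0131/√(0.0131²+0.0132²) = 0.7044; sinθ₂ = 0.0131/√(0.0131²+0.0132²) = 0.7044.
B = (4π×10⁻⁷ × 15.4) / (4π × 0.0132) × (0.7044 + 0.7044) = 1.64×10⁻⁴ T.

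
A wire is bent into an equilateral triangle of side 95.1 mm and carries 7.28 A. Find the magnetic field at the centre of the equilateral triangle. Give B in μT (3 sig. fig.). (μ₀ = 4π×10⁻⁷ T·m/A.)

B ≈ 138 μT

Each side is a finite straight segment at perpendicular distance d = a/(2 tan(π/3)) = 0.02745 m from the centre, with end-angles ±π/3.
One side contributes B₁ = (μ₀I/4πd)·2 sin(π/3) = 4.59×10⁻⁵ T.
All 3 sides add in the same direction: B = 3 × 4.59×10⁻⁵ = 1.38×10⁻⁴ T.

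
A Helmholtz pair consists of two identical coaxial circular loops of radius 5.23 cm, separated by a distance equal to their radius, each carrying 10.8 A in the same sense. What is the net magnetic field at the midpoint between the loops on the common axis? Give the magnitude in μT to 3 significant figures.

B ≈ 186 μT

Each loop contributes B = μ₀IR²/[2(R²+z²)^(3/2)] on the axis, with z measured from that loop.
Loop 1 (z = 0.02615 m): B₁ = 9.28×10⁻⁵ T. Loop 2 (z = 0.02615 m): B₂ = 9.28×10⁻⁵ T.
The fields add: B = B₁ + B₂ = 1.86×10⁻⁴ T.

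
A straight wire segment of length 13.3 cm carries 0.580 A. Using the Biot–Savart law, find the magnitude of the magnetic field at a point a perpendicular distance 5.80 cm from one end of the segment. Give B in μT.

For a finite straight segment, B = (μ₀I/4πd)(sinθ₁ + sinθ₂), where θ₁, θ₂ are the angles from the perpendicular to each end.
The perpendicular foot is at one end, so the two end-offsets along the wire are 0 and L = 0.133 m.
sinθ₁ = 0/√(0²+0.058²) = 0.0000; sinθ₂ = 0.133/√(0.133²+0.058²) = 0.9166.
B = (4π×10⁻⁷ × 0.580) / (4π × 0.058) × (0.0000 + 0.9166) = 9.17×10⁻⁷ T.

B ≈ 0.917 μT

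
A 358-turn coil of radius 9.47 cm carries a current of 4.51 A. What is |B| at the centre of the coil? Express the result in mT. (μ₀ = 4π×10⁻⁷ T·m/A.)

B ≈ 10.7 mT

For an N-turn flat coil, B = Nμ₀I/(2R) with R = 0.0947 m.
B = 358 × 2.99×10⁻⁵ T = 1.07×10⁻² T.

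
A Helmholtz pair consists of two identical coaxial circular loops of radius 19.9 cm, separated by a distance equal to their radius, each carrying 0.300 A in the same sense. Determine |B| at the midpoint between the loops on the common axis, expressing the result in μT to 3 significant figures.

Each loop contributes B = μ₀IR²/[2(R²+z²)^(3/2)] on the axis, with z measured from that loop.
Loop 1 (z = 0.0995 m): B₁ = 6.78×10⁻⁷ T. Loop 2 (z = 0.0995 m): B₂ = 6.78×10⁻⁷ T.
The fields add: B = B₁ + B₂ = 1.36×10⁻⁶ T.

B ≈ 1.36 μT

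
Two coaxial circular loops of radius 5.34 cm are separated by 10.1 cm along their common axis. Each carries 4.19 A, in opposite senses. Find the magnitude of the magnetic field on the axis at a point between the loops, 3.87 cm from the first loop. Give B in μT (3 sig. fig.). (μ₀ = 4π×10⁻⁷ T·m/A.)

Each loop contributes B = μ₀IR²/[2(R²+z²)^(3/2)] on the axis, with z measured from that loop.
Loop 1 (z = 0.0387 m): B₁ = 2.62×10⁻⁵ T. Loop 2 (z = 0.0623 m): B₂ = 1.36×10⁻⁵ T.
The fields oppose: B = |B₁ − B₂| = 1.26×10⁻⁵ T.

B ≈ 12.6 μT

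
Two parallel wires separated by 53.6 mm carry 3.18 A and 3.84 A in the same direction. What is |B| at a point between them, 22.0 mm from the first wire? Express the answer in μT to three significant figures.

Each long wire gives B = μ₀I/(2πd). Distances are d₁ = 0.022 m and d₂ = 0.0316 m.
B₁ = 2.89×10⁻⁵ T, B₂ = 2.43×10⁻⁵ T.
Between parallel currents the two contributions point in opposite directions, so they subtract. B = |B₁ − B₂| = |2.89×10⁻⁵ − 2.43×10⁻⁵| = 4.61×10⁻⁶ T.

B ≈ 4.61 μT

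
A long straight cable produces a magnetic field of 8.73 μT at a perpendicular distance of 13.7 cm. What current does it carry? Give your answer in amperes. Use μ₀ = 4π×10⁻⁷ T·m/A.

For a long straight wire B = μ₀I/(2πd), so I = 2πdB/μ₀.
I = 2π × 0.137 × 8.73×10⁻⁶ / (4π×10⁻⁷) = 5.98 A.

I ≈ 5.98 A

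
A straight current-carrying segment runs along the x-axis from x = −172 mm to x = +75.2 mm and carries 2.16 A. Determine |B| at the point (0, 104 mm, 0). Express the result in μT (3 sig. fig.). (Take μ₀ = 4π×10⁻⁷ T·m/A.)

For a finite straight segment, B = (μ₀I/4πd)(sinθ₁ + sinθ₂), where θ₁, θ₂ are the angles from the perpendicular to each end.
The perpendicular distance is d = 0.104 m; the end-offsets along the wire are a = 0.172 m and b = 0.0752 m.
sinθ₁ = 0.172/√(0.172²+0.104²) = 0.8557; sinθ₂ = 0.0752/√(0.0752²+0.104²) = 0.5859.
B = (4π×10⁻⁷ × 2.16) / (4π × 0.104) × (0.8557 + 0.5859) = 2.99×10⁻⁶ T.

B ≈ 2.99 μT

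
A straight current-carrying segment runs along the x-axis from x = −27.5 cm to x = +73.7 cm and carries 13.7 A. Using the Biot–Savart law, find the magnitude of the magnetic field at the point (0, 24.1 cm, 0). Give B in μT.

For a finite straight segment, B = (μ₀I/4πd)(sinθ₁ + sinθ₂), where θ₁, θ₂ are the angles from the perpendicular to each end.
The perpendicular distance is d = 0.241 m; the end-offsets along the wire are a = 0.275 m and b = 0.737 m.
sinθ₁ = 0.275/√(0.275²+0.241²) = 0.7521; sinθ₂ = 0.737/√(0.737²+0.241²) = 0.9505.
B = (4π×10⁻⁷ × 13.7) / (4π × 0.241) × (0.7521 + 0.9505) = 9.68×10⁻⁶ T.

B ≈ 9.68 μT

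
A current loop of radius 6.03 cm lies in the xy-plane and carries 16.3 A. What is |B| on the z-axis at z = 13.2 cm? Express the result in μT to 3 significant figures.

B ≈ 12.2 μT

On the axis of a circular loop, B = μ₀IR² / [2(R²+z²)^(3/2)].
R² + z² = (0.0603)² + (0.132)² = 0.02106 m², and (R²+z²)^(3/2) = 3.06×10⁻³ m³.
B = (4π×10⁻⁷ × 16.3 × 0.003636) / (2 × 3.06×10⁻³) = 1.22×10⁻⁵ T.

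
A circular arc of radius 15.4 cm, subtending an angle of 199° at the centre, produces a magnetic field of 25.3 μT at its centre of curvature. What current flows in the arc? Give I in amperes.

For a circular arc, B = μ₀Iφ/(4πR) with φ in radians; here φ = 3.473 rad.
So I = 4πRB/(μ₀φ) = 4π × 0.154 × 2.53×10⁻⁵ / (4π×10⁻⁷ × 3.473) = 11.2 A.

I ≈ 11.2 A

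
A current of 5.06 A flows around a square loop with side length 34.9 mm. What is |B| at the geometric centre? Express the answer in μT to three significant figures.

Each side is a finite straight segment at perpendicular distance d = a/(2 tan(π/4)) = 0.01745 m from the centre, with end-angles ±π/4.
One side contributes B₁ = (μ₀I/4πd)·2 sin(π/4) = 4.10×10⁻⁵ T.
All 4 sides add in the same direction: B = 4 × 4.10×10⁻⁵ = 1.64×10⁻⁴ T.

B ≈ 164 μT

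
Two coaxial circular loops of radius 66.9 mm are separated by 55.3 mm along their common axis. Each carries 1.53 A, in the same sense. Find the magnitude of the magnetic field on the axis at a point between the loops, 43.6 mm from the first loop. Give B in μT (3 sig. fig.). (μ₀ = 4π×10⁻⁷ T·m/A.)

B ≈ 22.2 μT

Each loop contributes B = μ₀IR²/[2(R²+z²)^(3/2)] on the axis, with z measured from that loop.
Loop 1 (z = 0.0436 m): B₁ = 8.45×10⁻⁶ T. Loop 2 (z = 0.0117 m): B₂ = 1.37×10⁻⁵ T.
The fields add: B = B₁ + B₂ = 2.22×10⁻⁵ T.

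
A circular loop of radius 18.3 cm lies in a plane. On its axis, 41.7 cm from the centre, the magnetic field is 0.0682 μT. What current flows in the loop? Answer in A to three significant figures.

On the axis of a loop, B = μ₀IR²/[2(R²+z²)^(3/2)], so I = 2B(R²+z²)^(3/2)/(μ₀R²).
R² + z² = 0.03349 + 0.1739 = 0.2074 m²; raised to 3/2 gives 9.44×10⁻² m³.
I = 2 × 6.82×10⁻⁸ × 9.44×10⁻² / (1.26×10⁻⁶ × 0.03349) = 0.306 A.

I ≈ 0.306 A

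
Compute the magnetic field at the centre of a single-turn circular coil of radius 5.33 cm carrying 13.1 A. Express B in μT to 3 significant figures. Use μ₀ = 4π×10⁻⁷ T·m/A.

At the centre of a circular loop the Biot–Savart law gives B = μ₀I/(2R).
B = (4π×10⁻⁷ × 13.1) / (2 × 0.0533) = 1.54×10⁻⁴ T.

B ≈ 154 μT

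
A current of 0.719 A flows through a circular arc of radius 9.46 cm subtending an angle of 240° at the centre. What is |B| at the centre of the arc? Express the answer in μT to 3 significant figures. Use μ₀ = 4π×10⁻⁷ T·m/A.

B ≈ 3.18 μT

The Biot–Savart field of a circular arc at its centre is B = μ₀Iφ/(4πR), with φ = 4.189 rad.
B = (4π×10⁻⁷ × 0.719 × 4.189) / (4π × 0.0946) = 3.18×10⁻⁶ T.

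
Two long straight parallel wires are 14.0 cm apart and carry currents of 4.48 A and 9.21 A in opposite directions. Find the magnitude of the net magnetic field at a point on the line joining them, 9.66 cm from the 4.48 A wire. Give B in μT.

Each long wire gives B = μ₀I/(2πd). Distances are d₁ = 0.0966 m and d₂ = 0.0434 m.
B₁ = 9.28×10⁻⁶ T, B₂ = 4.24×10⁻⁵ T.
Between antiparallel currents both contributions point the same way, so they add. B = B₁ + B₂ = 9.28×10⁻⁶ + 4.24×10⁻⁵ = 5.17×10⁻⁵ T.

B ≈ 51.7 μT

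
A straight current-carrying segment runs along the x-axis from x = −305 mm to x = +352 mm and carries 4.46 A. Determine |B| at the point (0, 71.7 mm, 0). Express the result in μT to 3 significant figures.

B ≈ 12.2 μT

For a finite straight segment, B = (μ₀I/4πd)(sinθ₁ + sinθ₂), where θ₁, θ₂ are the angles from the perpendicular to each end.
The perpendicular distance is d = 0.0717 m; the end-offsets along the wire are a = 0.305 m and b = 0.352 m.
sinθ₁ = 0.305/√(0.305²+0.0717²) = 0.9735; sinθ₂ = 0.352/√(0.352²+0.0717²) = 0.9799.
B = (4π×10⁻⁷ × 4.46) / (4π × 0.0717) × (0.9735 + 0.9799) = 1.22×10⁻⁵ T.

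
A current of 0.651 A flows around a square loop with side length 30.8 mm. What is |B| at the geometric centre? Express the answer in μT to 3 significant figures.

B ≈ 23.9 μT

Each side is a finite straight segment at perpendicular distance d = a/(2 tan(π/4)) = 0.0154 m from the centre, with end-angles ±π/4.
One side contributes B₁ = (μ₀I/4πd)·2 sin(π/4) = 5.98×10⁻⁶ T.
All 4 sides add in the same direction: B = 4 × 5.98×10⁻⁶ = 2.39×10⁻⁵ T.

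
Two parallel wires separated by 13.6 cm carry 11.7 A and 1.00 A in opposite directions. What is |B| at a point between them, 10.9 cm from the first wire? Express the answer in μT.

B ≈ 28.9 μT

Each long wire gives B = μ₀I/(2πd). Distances are d₁ = 0.109 m and d₂ = 0.027 m.
B₁ = 2.15×10⁻⁵ T, B₂ = 7.41×10⁻⁶ T.
Between antiparallel currents both contributions point the same way, so they add. B = B₁ + B₂ = 2.15×10⁻⁵ + 7.41×10⁻⁶ = 2.89×10⁻⁵ T.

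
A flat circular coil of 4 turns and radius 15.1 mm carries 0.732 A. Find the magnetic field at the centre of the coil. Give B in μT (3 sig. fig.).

B ≈ 122 μT

For an N-turn flat coil, B = Nμ₀I/(2R) with R = 0.0151 m.
B = 4 × 3.05×10⁻⁵ T = 1.22×10⁻⁴ T.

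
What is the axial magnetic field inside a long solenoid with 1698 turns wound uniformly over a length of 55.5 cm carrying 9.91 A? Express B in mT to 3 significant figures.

B ≈ 38.1 mT

Inside a long solenoid, B = μ₀nI with n = 3059 turns/m.
B = 4π×10⁻⁷ × 3059 × 9.91 = 3.81×10⁻² T.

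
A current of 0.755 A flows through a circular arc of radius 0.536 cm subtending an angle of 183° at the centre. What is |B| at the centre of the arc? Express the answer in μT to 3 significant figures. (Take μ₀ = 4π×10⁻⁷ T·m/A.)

The Biot–Savart field of a circular arc at its centre is B = μ₀Iφ/(4πR), with φ = 3.194 rad.
B = (4π×10⁻⁷ × 0.755 × 3.194) / (4π × 0.00536) = 4.50×10⁻⁵ T.

B ≈ 45.0 μT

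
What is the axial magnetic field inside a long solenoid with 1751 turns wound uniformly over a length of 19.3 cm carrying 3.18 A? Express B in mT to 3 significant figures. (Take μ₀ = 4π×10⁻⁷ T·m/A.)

Inside a long solenoid, B = μ₀nI with n = 9073 turns/m.
B = 4π×10⁻⁷ × 9073 × 3.18 = 3.63×10⁻² T.

B ≈ 36.3 mT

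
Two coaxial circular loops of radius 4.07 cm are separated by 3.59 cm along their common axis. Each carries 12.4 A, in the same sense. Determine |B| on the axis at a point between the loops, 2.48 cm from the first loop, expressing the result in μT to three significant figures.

Each loop contributes B = μ₀IR²/[2(R²+z²)^(3/2)] on the axis, with z measured from that loop.
Loop 1 (z = 0.0248 m): B₁ = 1.19×10⁻⁴ T. Loop 2 (z = 0.0111 m): B₂ = 1.72×10⁻⁴ T.
The fields add: B = B₁ + B₂ = 2.91×10⁻⁴ T.

B ≈ 291 μT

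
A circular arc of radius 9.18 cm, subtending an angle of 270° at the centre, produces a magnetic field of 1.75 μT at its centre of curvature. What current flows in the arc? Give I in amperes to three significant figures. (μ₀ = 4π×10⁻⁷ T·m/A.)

I ≈ 0.341 A

For a circular arc, B = μ₀Iφ/(4πR) with φ in radians; here φ = 4.712 rad.
So I = 4πRB/(μ₀φ) = 4π × 0.0918 × 1.75×10⁻⁶ / (4π×10⁻⁷ × 4.712) = 0.341 A.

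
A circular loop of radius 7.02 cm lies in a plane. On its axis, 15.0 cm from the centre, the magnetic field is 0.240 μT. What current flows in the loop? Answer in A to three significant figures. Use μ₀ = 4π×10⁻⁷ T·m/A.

On the axis of a loop, B = μ₀IR²/[2(R²+z²)^(3/2)], so I = 2B(R²+z²)^(3/2)/(μ₀R²).
R² + z² = 0.004928 + 0.0225 = 0.02743 m²; raised to 3/2 gives 4.54×10⁻³ m³.
I = 2 × 2.40×10⁻⁷ × 4.54×10⁻³ / (1.26×10⁻⁶ × 0.004928) = 0.352 A.

I ≈ 0.352 A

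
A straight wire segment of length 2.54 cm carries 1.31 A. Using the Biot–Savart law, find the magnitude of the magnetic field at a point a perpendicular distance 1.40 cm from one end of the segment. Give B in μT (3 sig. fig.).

For a finite straight segment, B = (μ₀I/4πd)(sinθ₁ + sinθ₂), where θ₁, θ₂ are the angles from the perpendicular to each end.
The perpendicular foot is at one end, so the two end-offsets along the wire are 0 and L = 0.0254 m.
sinθ₁ = 0/√(0²+0.014²) = 0.0000; sinθ₂ = 0.0254/√(0.0254²+0.014²) = 0.8758.
B = (4π×10⁻⁷ × 1.31) / (4π × 0.014) × (0.0000 + 0.8758) = 8.19×10⁻⁶ T.

B ≈ 8.19 μT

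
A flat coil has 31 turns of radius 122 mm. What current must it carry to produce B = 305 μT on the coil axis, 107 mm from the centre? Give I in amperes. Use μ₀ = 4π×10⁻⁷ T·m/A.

I ≈ 4.50 A

For an N-turn coil, B = Nμ₀IR²/[2(R²+z²)^(3/2)] with R = 0.122 m, z = 0.107 m, so I = 2B(R²+z²)^(3/2)/(Nμ₀R²) = 2 × 3.05×10⁻⁴ × 4.27×10⁻³ / (31 × 4π×10⁻⁷ × 0.01488) = 4.50 A.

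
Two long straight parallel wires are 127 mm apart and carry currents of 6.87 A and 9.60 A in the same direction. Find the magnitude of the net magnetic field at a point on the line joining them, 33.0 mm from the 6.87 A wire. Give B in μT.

B ≈ 21.2 μT

Each long wire gives B = μ₀I/(2πd). Distances are d₁ = 0.033 m and d₂ = 0.094 m.
B₁ = 4.16×10⁻⁵ T, B₂ = 2.04×10⁻⁵ T.
Between parallel currents the two contributions point in opposite directions, so they subtract. B = |B₁ − B₂| = |4.16×10⁻⁵ − 2.04×10⁻⁵| = 2.12×10⁻⁵ T.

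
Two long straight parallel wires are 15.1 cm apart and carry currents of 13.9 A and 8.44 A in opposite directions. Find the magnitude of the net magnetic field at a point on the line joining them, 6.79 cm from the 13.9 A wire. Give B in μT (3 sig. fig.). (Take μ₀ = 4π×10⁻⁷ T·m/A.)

B ≈ 61.3 μT

Each long wire gives B = μ₀I/(2πd). Distances are d₁ = 0.0679 m and d₂ = 0.0831 m.
B₁ = 4.09×10⁻⁵ T, B₂ = 2.03×10⁻⁵ T.
Between antiparallel currents both contributions point the same way, so they add. B = B₁ + B₂ = 4.09×10⁻⁵ + 2.03×10⁻⁵ = 6.13×10⁻⁵ T.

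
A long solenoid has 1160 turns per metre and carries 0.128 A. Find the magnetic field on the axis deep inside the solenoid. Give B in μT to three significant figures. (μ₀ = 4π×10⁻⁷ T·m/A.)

Inside a long solenoid, B = μ₀nI with n = 1160 turns/m.
B = 4π×10⁻⁷ × 1160 × 0.128 = 1.87×10⁻⁴ T.

B ≈ 187 μT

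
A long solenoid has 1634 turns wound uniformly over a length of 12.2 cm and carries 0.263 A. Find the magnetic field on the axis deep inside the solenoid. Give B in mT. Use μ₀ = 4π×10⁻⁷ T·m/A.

B ≈ 4.43 mT

Inside a long solenoid, B = μ₀nI with n = 1.339×10⁴ turns/m.
B = 4π×10⁻⁷ × 1.339×10⁴ × 0.263 = 4.43×10⁻³ T.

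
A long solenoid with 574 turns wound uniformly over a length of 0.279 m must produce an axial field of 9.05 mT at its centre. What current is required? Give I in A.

Inside a long solenoid B = μ₀nI with n = 2057 m⁻¹, so I = B/(μ₀n).
I = 9.05×10⁻³ / (4π×10⁻⁷ × 2057) = 3.50 A.

I ≈ 3.50 A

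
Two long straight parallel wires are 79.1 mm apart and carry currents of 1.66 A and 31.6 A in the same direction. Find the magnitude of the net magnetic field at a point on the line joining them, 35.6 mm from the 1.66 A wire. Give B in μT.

B ≈ 136 μT

Each long wire gives B = μ₀I/(2πd). Distances are d₁ = 0.0356 m and d₂ = 0.0435 m.
B₁ = 9.33×10⁻⁶ T, B₂ = 1.45×10⁻⁴ T.
Between parallel currents the two contributions point in opposite directions, so they subtract. B = |B₁ − B₂| = |9.33×10⁻⁶ − 1.45×10⁻⁴| = 1.36×10⁻⁴ T.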